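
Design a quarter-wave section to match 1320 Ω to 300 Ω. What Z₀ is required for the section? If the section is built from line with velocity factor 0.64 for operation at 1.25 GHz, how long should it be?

Z_qwt = √(Z_0·R_L) = √(300 × 1320) = √396000
λ = 0.64·c/f = 0.154 m, so l = λ/4 = 0.0384 m

Z_qwt ≈ 629 Ω; length ≈ 3.84 cm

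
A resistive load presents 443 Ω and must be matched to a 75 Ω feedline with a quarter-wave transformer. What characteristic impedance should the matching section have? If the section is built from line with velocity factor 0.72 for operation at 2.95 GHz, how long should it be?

Z_qwt = √(Z_0·R_L) = √(75 × 443) = √33220
λ = 0.72·c/f = 0.0732 m, so l = λ/4 = 0.0183 m

Z_qwt ≈ 182 Ω; length ≈ 1.83 cm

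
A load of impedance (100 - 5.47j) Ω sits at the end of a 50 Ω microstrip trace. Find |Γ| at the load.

Γ = (Z_L − Z_0)/(Z_L + Z_0) = (50 − j5.47)/(150 − j5.47)
|Γ| = 50.3/150

|Γ| ≈ 0.335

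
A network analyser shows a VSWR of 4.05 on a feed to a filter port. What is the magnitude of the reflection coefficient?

|Γ| ≈ 0.604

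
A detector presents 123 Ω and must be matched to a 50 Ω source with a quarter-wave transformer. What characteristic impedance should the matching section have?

Z_qwt = √(Z_0·R_L) = √(50 × 123) = √6150

Z_qwt ≈ 78.4 Ω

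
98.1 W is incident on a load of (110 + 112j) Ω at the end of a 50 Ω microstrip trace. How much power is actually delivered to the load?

P_delivered ≈ 56.6 W

|Γ| = |(60 + j112)/(160 + j112)| = 0.651
|Γ|² = 0.423
P_refl = |Γ|²·P_inc = 41.5 W, P_del = (1 − |Γ|²)·P_inc = 56.6 W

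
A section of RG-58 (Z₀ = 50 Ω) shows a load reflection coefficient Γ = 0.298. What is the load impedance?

Z_L ≈ 92.5 Ω

Z_L = Z_0·(1 + Γ)/(1 − Γ) = 50·(1.3)/(0.702)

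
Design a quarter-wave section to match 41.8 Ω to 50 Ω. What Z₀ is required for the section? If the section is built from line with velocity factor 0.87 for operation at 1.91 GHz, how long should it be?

Z_qwt = √(Z_0·R_L) = √(50 × 41.8) = √2090
λ = 0.87·c/f = 0.137 m, so l = λ/4 = 0.0342 m

Z_qwt ≈ 45.7 Ω; length ≈ 3.42 cm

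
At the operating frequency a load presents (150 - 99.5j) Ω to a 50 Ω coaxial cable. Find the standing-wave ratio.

VSWR ≈ 4.43

Γ = (Z_L − Z_0)/(Z_L + Z_0) = (100 − j99.5)/(200 − j99.5)
|Γ| = 141/223 = 0.632
VSWR = (1 + |Γ|)/(1 − |Γ|) = 1.63/0.368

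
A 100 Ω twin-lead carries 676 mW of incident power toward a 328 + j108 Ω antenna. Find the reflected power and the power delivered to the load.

|Γ| = |(228 + j108)/(428 + j108)| = 0.572
|Γ|² = 0.327
P_refl = |Γ|²·P_inc = 221 mW, P_del = (1 − |Γ|²)·P_inc = 455 mW

P_reflected ≈ 221 mW; P_delivered ≈ 455 mW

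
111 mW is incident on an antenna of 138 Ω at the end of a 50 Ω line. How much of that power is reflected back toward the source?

Γ = (138 − 50)/(138 + 50) = 0.468
|Γ|² = 0.219
P_refl = |Γ|²·P_inc = 24.3 mW, P_del = (1 − |Γ|²)·P_inc = 86.7 mW

P_reflected ≈ 24.3 mW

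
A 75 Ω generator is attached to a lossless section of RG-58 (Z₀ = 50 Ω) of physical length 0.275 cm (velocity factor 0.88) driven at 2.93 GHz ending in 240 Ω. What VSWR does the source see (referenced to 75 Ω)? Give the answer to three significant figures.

λ = v/f = 0.88·c / 2.93 GHz = 0.0901 m
βl = 2π·l/λ = 2π × 0.0305 = 11°
tan(βl) = 0.194
Z_in = Z_0·(Z_L + jZ_0·tanβl)/(Z_0 + jZ_L·tanβl) = 133 − j115 Ω
Γ_s = (Z_in − Z_s)/(Z_in + Z_s) = (58.3 − j115)/(208 − j115), |Γ_s| = 0.541
VSWR = (1 + |Γ_s|)/(1 − |Γ_s|)

VSWR ≈ 3.35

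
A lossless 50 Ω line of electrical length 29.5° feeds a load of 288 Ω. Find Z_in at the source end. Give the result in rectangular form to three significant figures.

Z_in ≈ 32.7 − j78.3 Ω

tan(βl) = tan(29.5°) = 0.566
Z_in = Z_0·(Z_L + jZ_0·tanβl)/(Z_0 + jZ_L·tanβl)
     = 50·(288 + j28.3)/(50 + j163)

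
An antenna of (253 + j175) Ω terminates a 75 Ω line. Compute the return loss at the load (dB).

Γ = (178 + j175)/(328 + j175), |Γ| = 0.671
RL = −20·log₁₀|Γ| = −20·log₁₀(0.671)

RL ≈ 3.46 dB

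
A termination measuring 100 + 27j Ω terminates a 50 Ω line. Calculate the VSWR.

Γ = (Z_L − Z_0)/(Z_L + Z_0) = (50 + j27)/(150 + j27)
|Γ| = 56.8/152 = 0.373
VSWR = (1 + |Γ|)/(1 − |Γ|) = 1.37/0.627

VSWR ≈ 2.19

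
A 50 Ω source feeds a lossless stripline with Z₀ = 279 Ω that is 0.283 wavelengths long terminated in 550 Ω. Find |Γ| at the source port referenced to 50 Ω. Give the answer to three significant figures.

|Γ| ≈ 0.525

βl = 2π × 0.283 = 102°
tan(βl) = -4.75
Z_in = Z_0·(Z_L + jZ_0·tanβl)/(Z_0 + jZ_L·tanβl) = 146 + j43.1 Ω
Γ_s = (Z_in − Z_s)/(Z_in + Z_s) = (96.1 + j43.1)/(196 + j43.1), |Γ_s| = 0.525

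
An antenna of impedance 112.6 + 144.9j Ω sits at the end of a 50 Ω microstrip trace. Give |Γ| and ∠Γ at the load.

Γ ≈ 0.725 ∠ 24.9°

Γ = (Z_L − Z_0)/(Z_L + Z_0) = (62.6 + j144.9)/(162.6 + j144.9)
|Γ| = 158/218 = 0.725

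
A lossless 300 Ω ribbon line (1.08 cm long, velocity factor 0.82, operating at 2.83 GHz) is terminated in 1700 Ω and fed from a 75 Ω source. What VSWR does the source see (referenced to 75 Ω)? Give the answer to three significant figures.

λ = v/f = 0.82·c / 2.83 GHz = 0.0869 m
βl = 2π·l/λ = 2π × 0.124 = 44.7°
tan(βl) = 0.991
Z_in = Z_0·(Z_L + jZ_0·tanβl)/(Z_0 + jZ_L·tanβl) = 104 − j284 Ω
Γ_s = (Z_in − Z_s)/(Z_in + Z_s) = (28.6 − j284)/(179 − j284), |Γ_s| = 0.851
VSWR = (1 + |Γ_s|)/(1 − |Γ_s|)

VSWR ≈ 12.4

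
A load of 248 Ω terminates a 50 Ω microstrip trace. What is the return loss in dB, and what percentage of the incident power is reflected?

RL ≈ 3.55 dB; 44.1% of incident power reflected

Γ = (248 − 50)/(248 + 50) = 0.664
RL = −20·log₁₀(0.664) = 3.55 dB
P_refl/P_inc = |Γ|² = 0.441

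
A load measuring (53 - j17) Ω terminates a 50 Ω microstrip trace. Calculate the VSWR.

VSWR ≈ 1.4

Γ = (Z_L − Z_0)/(Z_L + Z_0) = (3 − j17)/(103 − j17)
|Γ| = 17.3/104 = 0.165
VSWR = (1 + |Γ|)/(1 − |Γ|) = 1.17/0.835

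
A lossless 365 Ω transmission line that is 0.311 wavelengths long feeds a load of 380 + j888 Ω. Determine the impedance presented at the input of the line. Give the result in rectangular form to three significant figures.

βl = 2π × 0.311 = 112°
tan(βl) = tan(112°) = -2.48
Z_in = Z_0·(Z_L + jZ_0·tanβl)/(Z_0 + jZ_L·tanβl)
     = 365·(380 − j17.2)/(2570 − j942)

Z_in ≈ 48.4 + j15.3 Ω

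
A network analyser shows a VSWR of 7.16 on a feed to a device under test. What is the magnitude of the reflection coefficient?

|Γ| = (S − 1)/(S + 1) = (7.16 − 1)/(7.16 + 1) = 6.16/8.16

|Γ| ≈ 0.755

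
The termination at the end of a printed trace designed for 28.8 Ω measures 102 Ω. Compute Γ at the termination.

Γ = 0.56

Γ = (Z_L − Z_0)/(Z_L + Z_0) = (102 − 28.8)/(102 + 28.8) = 73.2/130.8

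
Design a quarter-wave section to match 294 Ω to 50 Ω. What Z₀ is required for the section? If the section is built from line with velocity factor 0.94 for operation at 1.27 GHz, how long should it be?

Z_qwt = √(Z_0·R_L) = √(50 × 294) = √14700
λ = 0.94·c/f = 0.222 m, so l = λ/4 = 0.0555 m

Z_qwt ≈ 121 Ω; length ≈ 5.55 cm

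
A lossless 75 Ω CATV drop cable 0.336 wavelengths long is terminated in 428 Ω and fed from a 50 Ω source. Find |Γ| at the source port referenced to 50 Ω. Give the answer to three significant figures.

βl = 2π × 0.336 = 121°
tan(βl) = -1.67
Z_in = Z_0·(Z_L + jZ_0·tanβl)/(Z_0 + jZ_L·tanβl) = 17.7 + j43.1 Ω
Γ_s = (Z_in − Z_s)/(Z_in + Z_s) = (-32.3 + j43.1)/(67.7 + j43.1), |Γ_s| = 0.672

|Γ| ≈ 0.672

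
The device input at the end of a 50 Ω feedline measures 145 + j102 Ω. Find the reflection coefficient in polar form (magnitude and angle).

Γ ≈ 0.633 ∠ 19.4°

Γ = (Z_L − Z_0)/(Z_L + Z_0) = (95 + j102)/(195 + j102)
|Γ| = 139/220 = 0.633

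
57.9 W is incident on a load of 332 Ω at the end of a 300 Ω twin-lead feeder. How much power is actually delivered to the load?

P_delivered ≈ 57.8 W

Γ = (332 − 300)/(332 + 300) = 0.0506
|Γ|² = 0.00256
P_refl = |Γ|²·P_inc = 0.148 W, P_del = (1 − |Γ|²)·P_inc = 57.8 W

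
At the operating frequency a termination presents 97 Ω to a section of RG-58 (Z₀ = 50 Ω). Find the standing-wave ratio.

VSWR ≈ 1.94

Γ = (97 − 50)/(97 + 50) = 0.32
VSWR = (1 + 0.32)/(1 − 0.32)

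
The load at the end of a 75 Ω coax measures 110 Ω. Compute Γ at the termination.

Γ = 0.189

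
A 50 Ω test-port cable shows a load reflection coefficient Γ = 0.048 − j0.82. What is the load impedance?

Z_L ≈ 10.3 − j51.9 Ω

Z_L = Z_0·(1 + Γ)/(1 − Γ) = 50·(1.05 − j0.82)/(0.952 + j0.82)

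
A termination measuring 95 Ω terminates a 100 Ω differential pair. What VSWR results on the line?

VSWR ≈ 1.05

Γ = (95 − 100)/(95 + 100) = -0.0256
VSWR = (1 + 0.0256)/(1 − 0.0256)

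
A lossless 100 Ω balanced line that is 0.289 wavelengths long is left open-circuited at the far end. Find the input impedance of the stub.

Z_in ≈ +j25 Ω

βl = 2π × 0.289 = 104°
tan(βl) = -4
For an open-circuited stub, Z_in = −jZ_0·cot(βl) = −jZ_0/tan(βl)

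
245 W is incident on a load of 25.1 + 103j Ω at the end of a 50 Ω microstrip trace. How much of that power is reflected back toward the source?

P_reflected ≈ 169 W

|Γ| = |(-24.9 + j103)/(75.1 + j103)| = 0.831
|Γ|² = 0.691
P_refl = |Γ|²·P_inc = 169 W, P_del = (1 − |Γ|²)·P_inc = 75.7 W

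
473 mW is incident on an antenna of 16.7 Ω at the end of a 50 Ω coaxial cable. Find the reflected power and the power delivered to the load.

Γ = (16.7 − 50)/(16.7 + 50) = -0.499
|Γ|² = 0.249
P_refl = |Γ|²·P_inc = 118 mW, P_del = (1 − |Γ|²)·P_inc = 355 mW

P_reflected ≈ 118 mW; P_delivered ≈ 355 mW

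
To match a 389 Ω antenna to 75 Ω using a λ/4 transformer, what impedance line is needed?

Z_qwt ≈ 171 Ω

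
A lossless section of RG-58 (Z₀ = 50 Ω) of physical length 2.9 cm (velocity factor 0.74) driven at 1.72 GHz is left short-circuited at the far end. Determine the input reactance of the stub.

λ = v/f = 0.74·c / 1.72 GHz = 0.129 m
βl = 2π·l/λ = 2π × 0.225 = 80.9°
tan(βl) = 6.23
For a short-circuited stub, Z_in = jZ_0·tan(βl)

X_in ≈ 312 Ω (inductive)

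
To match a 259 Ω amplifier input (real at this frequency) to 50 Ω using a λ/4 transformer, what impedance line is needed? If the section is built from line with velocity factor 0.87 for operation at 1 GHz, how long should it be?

Z_qwt ≈ 114 Ω; length ≈ 6.53 cm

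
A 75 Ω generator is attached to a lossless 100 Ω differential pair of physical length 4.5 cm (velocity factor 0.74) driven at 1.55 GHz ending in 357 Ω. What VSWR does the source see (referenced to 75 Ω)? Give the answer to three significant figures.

λ = v/f = 0.74·c / 1.55 GHz = 0.143 m
βl = 2π·l/λ = 2π × 0.314 = 113°
tan(βl) = -2.34
Z_in = Z_0·(Z_L + jZ_0·tanβl)/(Z_0 + jZ_L·tanβl) = 32.6 + j38.8 Ω
Γ_s = (Z_in − Z_s)/(Z_in + Z_s) = (-42.4 + j38.8)/(108 + j38.8), |Γ_s| = 0.502
VSWR = (1 + |Γ_s|)/(1 − |Γ_s|)

VSWR ≈ 3.01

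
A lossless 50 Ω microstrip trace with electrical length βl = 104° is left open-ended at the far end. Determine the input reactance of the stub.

tan(βl) = -4.01
For an open-ended stub, Z_in = −jZ_0·cot(βl) = −jZ_0/tan(βl)

X_in ≈ 12.5 Ω (inductive)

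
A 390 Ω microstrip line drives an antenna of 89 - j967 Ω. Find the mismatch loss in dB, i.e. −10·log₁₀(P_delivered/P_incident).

mismatch loss ≈ 9.24 dB

Γ = (-301 − j967)/(479 − j967), |Γ| = 0.938
|Γ|² = 0.881, so P_del/P_inc = 1 − |Γ|² = 0.119
ML = −10·log₁₀(1 − |Γ|²)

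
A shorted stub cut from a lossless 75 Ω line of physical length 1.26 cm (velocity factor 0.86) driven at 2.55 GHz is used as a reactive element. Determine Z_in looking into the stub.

Z_in ≈ +j74.6 Ω

λ = v/f = 0.86·c / 2.55 GHz = 0.101 m
βl = 2π·l/λ = 2π × 0.125 = 44.8°
tan(βl) = 0.994
For a shorted stub, Z_in = jZ_0·tan(βl)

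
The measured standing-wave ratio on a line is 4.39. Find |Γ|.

|Γ| = (S − 1)/(S + 1) = (4.39 − 1)/(4.39 + 1) = 3.39/5.39

|Γ| ≈ 0.629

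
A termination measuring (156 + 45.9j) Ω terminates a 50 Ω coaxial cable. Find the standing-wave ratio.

VSWR ≈ 3.42

Γ = (Z_L − Z_0)/(Z_L + Z_0) = (106 + j45.9)/(206 + j45.9)
|Γ| = 116/211 = 0.547
VSWR = (1 + |Γ|)/(1 − |Γ|) = 1.55/0.453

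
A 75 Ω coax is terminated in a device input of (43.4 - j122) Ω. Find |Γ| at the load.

Γ = (Z_L − Z_0)/(Z_L + Z_0) = (-31.6 − j122)/(118.4 − j122)
|Γ| = 126/170

|Γ| ≈ 0.741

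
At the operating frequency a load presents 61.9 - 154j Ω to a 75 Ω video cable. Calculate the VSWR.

Γ = (Z_L − Z_0)/(Z_L + Z_0) = (-13.1 − j154)/(136.9 − j154)
|Γ| = 155/206 = 0.75
VSWR = (1 + |Γ|)/(1 − |Γ|) = 1.75/0.25

VSWR ≈ 7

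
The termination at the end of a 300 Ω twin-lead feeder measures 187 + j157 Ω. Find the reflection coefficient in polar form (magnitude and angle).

Γ = (Z_L − Z_0)/(Z_L + Z_0) = (-113 + j157)/(487 + j157)
|Γ| = 193/512 = 0.378

Γ ≈ 0.378 ∠ 108°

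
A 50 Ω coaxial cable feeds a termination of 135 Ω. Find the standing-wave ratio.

VSWR ≈ 2.7

Γ = (135 − 50)/(135 + 50) = 0.459
VSWR = (1 + 0.459)/(1 − 0.459)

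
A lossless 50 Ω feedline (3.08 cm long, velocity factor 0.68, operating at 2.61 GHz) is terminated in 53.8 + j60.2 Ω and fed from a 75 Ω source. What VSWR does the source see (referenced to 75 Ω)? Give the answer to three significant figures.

λ = v/f = 0.68·c / 2.61 GHz = 0.0782 m
βl = 2π·l/λ = 2π × 0.394 = 142°
tan(βl) = -0.785
Z_in = Z_0·(Z_L + jZ_0·tanβl)/(Z_0 + jZ_L·tanβl) = 19.3 + j19.2 Ω
Γ_s = (Z_in − Z_s)/(Z_in + Z_s) = (-55.7 + j19.2)/(94.3 + j19.2), |Γ_s| = 0.612
VSWR = (1 + |Γ_s|)/(1 − |Γ_s|)

VSWR ≈ 4.15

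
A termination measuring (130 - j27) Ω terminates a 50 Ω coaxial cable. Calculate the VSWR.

Γ = (Z_L − Z_0)/(Z_L + Z_0) = (80 − j27)/(180 − j27)
|Γ| = 84.4/182 = 0.464
VSWR = (1 + |Γ|)/(1 − |Γ|) = 1.46/0.536

VSWR ≈ 2.73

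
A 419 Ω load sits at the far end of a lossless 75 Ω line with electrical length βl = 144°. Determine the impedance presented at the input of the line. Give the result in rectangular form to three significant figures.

tan(βl) = tan(144°) = -0.727
Z_in = Z_0·(Z_L + jZ_0·tanβl)/(Z_0 + jZ_L·tanβl)
     = 75·(419 − j54.5)/(75 − j304)

Z_in ≈ 36.6 + j94.2 Ω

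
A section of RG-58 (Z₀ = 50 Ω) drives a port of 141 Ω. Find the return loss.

RL ≈ 6.44 dB

Γ = (141 − 50)/(141 + 50) = 0.476
RL = −20·log₁₀|Γ| = −20·log₁₀(0.476)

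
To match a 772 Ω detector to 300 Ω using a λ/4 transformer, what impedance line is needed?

Z_qwt ≈ 481 Ω

Z_qwt = √(Z_0·R_L) = √(300 × 772) = √231600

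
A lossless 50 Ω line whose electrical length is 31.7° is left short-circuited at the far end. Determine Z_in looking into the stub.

tan(βl) = 0.618
For a short-circuited stub, Z_in = jZ_0·tan(βl)

Z_in ≈ +j30.9 Ω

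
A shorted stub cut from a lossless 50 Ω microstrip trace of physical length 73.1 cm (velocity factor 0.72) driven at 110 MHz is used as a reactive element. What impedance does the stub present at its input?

Z_in ≈ −j51.7 Ω

λ = v/f = 0.72·c / 110 MHz = 1.96 m
βl = 2π·l/λ = 2π × 0.372 = 134°
tan(βl) = -1.03
For a shorted stub, Z_in = jZ_0·tan(βl)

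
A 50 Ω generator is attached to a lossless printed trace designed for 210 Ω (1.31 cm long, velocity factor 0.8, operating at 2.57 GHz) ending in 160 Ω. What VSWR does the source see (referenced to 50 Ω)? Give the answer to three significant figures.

VSWR ≈ 4.59

λ = v/f = 0.8·c / 2.57 GHz = 0.0934 m
βl = 2π·l/λ = 2π × 0.14 = 50.5°
tan(βl) = 1.21
Z_in = Z_0·(Z_L + jZ_0·tanβl)/(Z_0 + jZ_L·tanβl) = 213 + j57.6 Ω
Γ_s = (Z_in − Z_s)/(Z_in + Z_s) = (163 + j57.6)/(263 + j57.6), |Γ_s| = 0.642
VSWR = (1 + |Γ_s|)/(1 − |Γ_s|)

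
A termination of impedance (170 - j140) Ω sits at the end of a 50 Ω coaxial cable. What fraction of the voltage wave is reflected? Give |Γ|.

|Γ| ≈ 0.707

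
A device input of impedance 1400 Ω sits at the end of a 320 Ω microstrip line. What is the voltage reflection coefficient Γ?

Γ = 0.628

Γ = (Z_L − Z_0)/(Z_L + Z_0) = (1400 − 320)/(1400 + 320) = 1080/1720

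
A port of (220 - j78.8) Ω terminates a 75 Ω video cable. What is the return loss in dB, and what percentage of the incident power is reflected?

Γ = (145 − j78.8)/(295 − j78.8), |Γ| = 0.54
RL = −20·log₁₀(0.54) = 5.34 dB
P_refl/P_inc = |Γ|² = 0.292

RL ≈ 5.34 dB; 29.2% of incident power reflected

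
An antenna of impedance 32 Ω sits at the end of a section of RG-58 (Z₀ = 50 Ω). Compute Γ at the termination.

Γ = (Z_L − Z_0)/(Z_L + Z_0) = (32 − 50)/(32 + 50) = -18/82

Γ = -0.22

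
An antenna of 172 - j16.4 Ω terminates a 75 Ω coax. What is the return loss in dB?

Γ = (97 − j16.4)/(247 − j16.4), |Γ| = 0.397
RL = −20·log₁₀|Γ| = −20·log₁₀(0.397)

RL ≈ 8.02 dB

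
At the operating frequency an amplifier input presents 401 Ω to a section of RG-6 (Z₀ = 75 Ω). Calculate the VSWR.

VSWR ≈ 5.35

Γ = (401 − 75)/(401 + 75) = 0.685
VSWR = (1 + 0.685)/(1 − 0.685)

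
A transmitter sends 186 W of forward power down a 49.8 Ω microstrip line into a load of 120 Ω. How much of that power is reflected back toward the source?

P_reflected ≈ 31.8 W

Γ = (120 − 49.8)/(120 + 49.8) = 0.413
|Γ|² = 0.171
P_refl = |Γ|²·P_inc = 31.8 W, P_del = (1 − |Γ|²)·P_inc = 154 W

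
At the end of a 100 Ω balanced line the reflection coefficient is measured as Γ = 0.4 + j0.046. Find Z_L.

Z_L ≈ 231 + j25.4 Ω

Z_L = Z_0·(1 + Γ)/(1 − Γ) = 100·(1.4 + j0.046)/(0.6 − j0.046)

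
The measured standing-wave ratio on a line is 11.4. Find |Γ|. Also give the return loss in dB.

|Γ| ≈ 0.839; return loss ≈ 1.53 dB

|Γ| = (S − 1)/(S + 1) = (11.4 − 1)/(11.4 + 1) = 10.4/12.4
RL = −20·log₁₀|Γ| = −20·log₁₀(0.839)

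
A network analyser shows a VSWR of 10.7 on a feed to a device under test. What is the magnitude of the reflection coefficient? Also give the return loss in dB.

|Γ| = (S − 1)/(S + 1) = (10.7 − 1)/(10.7 + 1) = 9.7/11.7
RL = −20·log₁₀|Γ| = −20·log₁₀(0.829)

|Γ| ≈ 0.829; return loss ≈ 1.63 dB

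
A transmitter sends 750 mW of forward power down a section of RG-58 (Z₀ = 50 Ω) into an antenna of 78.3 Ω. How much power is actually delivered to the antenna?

P_delivered ≈ 714 mW

Γ = (78.3 − 50)/(78.3 + 50) = 0.221
|Γ|² = 0.0487
P_refl = |Γ|²·P_inc = 36.5 mW, P_del = (1 − |Γ|²)·P_inc = 714 mW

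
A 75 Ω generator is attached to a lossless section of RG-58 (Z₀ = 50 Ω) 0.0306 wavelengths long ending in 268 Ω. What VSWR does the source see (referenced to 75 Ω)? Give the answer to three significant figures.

βl = 2π × 0.0306 = 11°
tan(βl) = 0.195
Z_in = Z_0·(Z_L + jZ_0·tanβl)/(Z_0 + jZ_L·tanβl) = 133 − j129 Ω
Γ_s = (Z_in − Z_s)/(Z_in + Z_s) = (58.2 − j129)/(208 − j129), |Γ_s| = 0.578
VSWR = (1 + |Γ_s|)/(1 − |Γ_s|)

VSWR ≈ 3.74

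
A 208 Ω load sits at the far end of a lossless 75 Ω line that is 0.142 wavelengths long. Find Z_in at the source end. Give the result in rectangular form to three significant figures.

Z_in ≈ 41.1 − j48.5 Ω

βl = 2π × 0.142 = 51.1°
tan(βl) = tan(51.1°) = 1.24
Z_in = Z_0·(Z_L + jZ_0·tanβl)/(Z_0 + jZ_L·tanβl)
     = 75·(208 + j93)/(75 + j258)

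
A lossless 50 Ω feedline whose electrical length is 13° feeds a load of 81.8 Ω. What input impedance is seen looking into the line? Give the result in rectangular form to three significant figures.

tan(βl) = tan(13°) = 0.231
Z_in = Z_0·(Z_L + jZ_0·tanβl)/(Z_0 + jZ_L·tanβl)
     = 50·(81.8 + j11.5)/(50 + j18.9)

Z_in ≈ 75.4 − j16.9 Ω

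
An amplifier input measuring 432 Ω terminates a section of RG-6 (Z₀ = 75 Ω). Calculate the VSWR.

For a purely resistive load, VSWR = R_L/Z_0 or Z_0/R_L (whichever > 1) = 432/75

VSWR ≈ 5.76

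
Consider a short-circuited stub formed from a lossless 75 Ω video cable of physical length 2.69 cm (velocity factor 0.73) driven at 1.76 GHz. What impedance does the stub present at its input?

λ = v/f = 0.73·c / 1.76 GHz = 0.124 m
βl = 2π·l/λ = 2π × 0.216 = 77.8°
tan(βl) = 4.64
For a short-circuited stub, Z_in = jZ_0·tan(βl)

Z_in ≈ +j348 Ω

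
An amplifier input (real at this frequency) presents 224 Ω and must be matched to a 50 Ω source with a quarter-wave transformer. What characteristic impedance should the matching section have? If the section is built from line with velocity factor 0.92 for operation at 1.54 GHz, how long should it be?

Z_qwt ≈ 106 Ω; length ≈ 4.48 cm

Z_qwt = √(Z_0·R_L) = √(50 × 224) = √11200
λ = 0.92·c/f = 0.179 m, so l = λ/4 = 0.0448 m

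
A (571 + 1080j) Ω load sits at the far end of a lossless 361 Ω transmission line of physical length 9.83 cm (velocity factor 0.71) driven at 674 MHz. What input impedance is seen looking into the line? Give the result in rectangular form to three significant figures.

Z_in ≈ 47.3 + j44.1 Ω

λ = v/f = 0.71·c / 674 MHz = 0.316 m
βl = 2π·l/λ = 2π × 0.311 = 112°
tan(βl) = tan(112°) = -2.48
Z_in = Z_0·(Z_L + jZ_0·tanβl)/(Z_0 + jZ_L·tanβl)
     = 361·(571 + j186)/(3040 − j1410)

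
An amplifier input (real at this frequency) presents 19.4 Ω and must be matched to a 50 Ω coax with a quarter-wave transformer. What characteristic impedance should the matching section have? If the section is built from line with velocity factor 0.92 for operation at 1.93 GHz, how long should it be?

Z_qwt ≈ 31.1 Ω; length ≈ 3.58 cm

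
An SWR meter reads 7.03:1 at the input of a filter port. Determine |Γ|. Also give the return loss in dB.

|Γ| ≈ 0.751; return loss ≈ 2.49 dB

|Γ| = (S − 1)/(S + 1) = (7.03 − 1)/(7.03 + 1) = 6.03/8.03
RL = −20·log₁₀|Γ| = −20·log₁₀(0.751)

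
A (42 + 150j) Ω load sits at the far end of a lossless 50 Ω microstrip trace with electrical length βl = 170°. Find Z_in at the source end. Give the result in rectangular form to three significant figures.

Z_in ≈ 18.4 + j94.1 Ω

tan(βl) = tan(170°) = -0.176
Z_in = Z_0·(Z_L + jZ_0·tanβl)/(Z_0 + jZ_L·tanβl)
     = 50·(42 + j141)/(76.4 − j7.41)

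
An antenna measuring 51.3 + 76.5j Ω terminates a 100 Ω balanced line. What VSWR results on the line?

VSWR ≈ 3.3

Γ = (Z_L − Z_0)/(Z_L + Z_0) = (-48.7 + j76.5)/(151.3 + j76.5)
|Γ| = 90.7/170 = 0.535
VSWR = (1 + |Γ|)/(1 − |Γ|) = 1.53/0.465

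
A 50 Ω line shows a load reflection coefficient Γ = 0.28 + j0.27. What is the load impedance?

Z_L = Z_0·(1 + Γ)/(1 − Γ) = 50·(1.28 + j0.27)/(0.72 − j0.27)

Z_L ≈ 71.8 + j45.7 Ω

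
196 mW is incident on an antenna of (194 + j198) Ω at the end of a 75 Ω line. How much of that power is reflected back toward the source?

|Γ| = |(119 + j198)/(269 + j198)| = 0.692
|Γ|² = 0.478
P_refl = |Γ|²·P_inc = 93.8 mW, P_del = (1 − |Γ|²)·P_inc = 102 mW

P_reflected ≈ 93.8 mW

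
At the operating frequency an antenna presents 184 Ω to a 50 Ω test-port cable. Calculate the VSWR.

For a purely resistive load, VSWR = R_L/Z_0 or Z_0/R_L (whichever > 1) = 184/50

VSWR ≈ 3.68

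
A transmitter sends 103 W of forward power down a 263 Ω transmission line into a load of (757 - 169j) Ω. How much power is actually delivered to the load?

|Γ| = |(494 − j169)/(1020 − j169)| = 0.505
|Γ|² = 0.255
P_refl = |Γ|²·P_inc = 26.3 W, P_del = (1 − |Γ|²)·P_inc = 76.7 W

P_delivered ≈ 76.7 W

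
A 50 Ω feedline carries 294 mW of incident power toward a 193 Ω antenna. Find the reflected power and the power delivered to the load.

P_reflected ≈ 102 mW; P_delivered ≈ 192 mW

Γ = (193 − 50)/(193 + 50) = 0.588
|Γ|² = 0.346
P_refl = |Γ|²·P_inc = 102 mW, P_del = (1 − |Γ|²)·P_inc = 192 mW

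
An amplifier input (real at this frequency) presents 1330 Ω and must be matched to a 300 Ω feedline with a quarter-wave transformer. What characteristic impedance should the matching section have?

Z_qwt = √(Z_0·R_L) = √(300 × 1330) = √399000

Z_qwt ≈ 632 Ω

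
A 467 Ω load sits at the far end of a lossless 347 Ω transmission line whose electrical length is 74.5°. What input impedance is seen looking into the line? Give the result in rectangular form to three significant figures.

tan(βl) = tan(74.5°) = 3.61
Z_in = Z_0·(Z_L + jZ_0·tanβl)/(Z_0 + jZ_L·tanβl)
     = 347·(467 + j1250)/(347 + j1680)

Z_in ≈ 266 − j41.3 Ω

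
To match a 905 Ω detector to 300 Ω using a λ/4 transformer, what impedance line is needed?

Z_qwt = √(Z_0·R_L) = √(300 × 905) = √271500

Z_qwt ≈ 521 Ω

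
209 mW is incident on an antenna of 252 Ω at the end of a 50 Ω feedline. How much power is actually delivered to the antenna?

P_delivered ≈ 115 mW

Γ = (252 − 50)/(252 + 50) = 0.669
|Γ|² = 0.447
P_refl = |Γ|²·P_inc = 93.5 mW, P_del = (1 − |Γ|²)·P_inc = 115 mW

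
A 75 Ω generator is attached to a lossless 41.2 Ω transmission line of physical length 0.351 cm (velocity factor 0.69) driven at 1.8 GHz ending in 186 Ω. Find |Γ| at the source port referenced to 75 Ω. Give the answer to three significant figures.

|Γ| ≈ 0.461

λ = v/f = 0.69·c / 1.8 GHz = 0.115 m
βl = 2π·l/λ = 2π × 0.0305 = 11°
tan(βl) = 0.194
Z_in = Z_0·(Z_L + jZ_0·tanβl)/(Z_0 + jZ_L·tanβl) = 109 − j87.7 Ω
Γ_s = (Z_in − Z_s)/(Z_in + Z_s) = (34.1 − j87.7)/(184 − j87.7), |Γ_s| = 0.461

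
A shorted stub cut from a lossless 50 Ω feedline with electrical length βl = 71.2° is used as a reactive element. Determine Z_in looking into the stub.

Z_in ≈ +j147 Ω

tan(βl) = 2.94
For a shorted stub, Z_in = jZ_0·tan(βl)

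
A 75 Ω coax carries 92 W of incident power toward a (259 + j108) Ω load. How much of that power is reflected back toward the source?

|Γ| = |(184 + j108)/(334 + j108)| = 0.608
|Γ|² = 0.369
P_refl = |Γ|²·P_inc = 34 W, P_del = (1 − |Γ|²)·P_inc = 58 W

P_reflected ≈ 34 W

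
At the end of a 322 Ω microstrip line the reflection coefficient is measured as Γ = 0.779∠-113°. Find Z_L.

Z_L ≈ 57.1 − j208 Ω

Z_L = Z_0·(1 + Γ)/(1 − Γ) = 322·(0.696 − j0.717)/(1.3 + j0.717)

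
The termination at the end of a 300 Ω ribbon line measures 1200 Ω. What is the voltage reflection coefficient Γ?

Γ = (Z_L − Z_0)/(Z_L + Z_0) = (1200 − 300)/(1200 + 300) = 900/1500

Γ = 0.6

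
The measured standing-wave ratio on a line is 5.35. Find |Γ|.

|Γ| ≈ 0.685

|Γ| = (S − 1)/(S + 1) = (5.35 − 1)/(5.35 + 1) = 4.35/6.35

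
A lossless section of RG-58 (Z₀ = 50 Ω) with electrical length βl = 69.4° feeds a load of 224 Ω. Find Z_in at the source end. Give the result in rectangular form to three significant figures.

tan(βl) = tan(69.4°) = 2.66
Z_in = Z_0·(Z_L + jZ_0·tanβl)/(Z_0 + jZ_L·tanβl)
     = 50·(224 + j133)/(50 + j596)

Z_in ≈ 12.6 − j17.7 Ω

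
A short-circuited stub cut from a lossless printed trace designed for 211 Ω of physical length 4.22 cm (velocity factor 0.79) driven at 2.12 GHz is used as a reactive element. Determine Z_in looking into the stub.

Z_in ≈ −j205 Ω

λ = v/f = 0.79·c / 2.12 GHz = 0.112 m
βl = 2π·l/λ = 2π × 0.377 = 136°
tan(βl) = -0.969
For a short-circuited stub, Z_in = jZ_0·tan(βl)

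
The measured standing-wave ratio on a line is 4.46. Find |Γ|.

|Γ| = (S − 1)/(S + 1) = (4.46 − 1)/(4.46 + 1) = 3.46/5.46

|Γ| ≈ 0.634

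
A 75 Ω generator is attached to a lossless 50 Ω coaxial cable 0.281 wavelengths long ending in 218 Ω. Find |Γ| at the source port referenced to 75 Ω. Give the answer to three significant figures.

|Γ| ≈ 0.73

βl = 2π × 0.281 = 101°
tan(βl) = -5.07
Z_in = Z_0·(Z_L + jZ_0·tanβl)/(Z_0 + jZ_L·tanβl) = 11.9 + j9.33 Ω
Γ_s = (Z_in − Z_s)/(Z_in + Z_s) = (-63.1 + j9.33)/(86.9 + j9.33), |Γ_s| = 0.73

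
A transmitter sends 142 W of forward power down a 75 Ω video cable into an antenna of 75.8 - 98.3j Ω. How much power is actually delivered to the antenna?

P_delivered ≈ 99.7 W

|Γ| = |(0.8 − j98.3)/(150.8 − j98.3)| = 0.546
|Γ|² = 0.298
P_refl = |Γ|²·P_inc = 42.3 W, P_del = (1 − |Γ|²)·P_inc = 99.7 W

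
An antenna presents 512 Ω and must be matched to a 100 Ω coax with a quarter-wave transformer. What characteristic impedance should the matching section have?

Z_qwt ≈ 226 Ω

Z_qwt = √(Z_0·R_L) = √(100 × 512) = √51200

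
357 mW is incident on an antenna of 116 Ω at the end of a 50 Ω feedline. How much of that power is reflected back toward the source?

P_reflected ≈ 56.4 mW

Γ = (116 − 50)/(116 + 50) = 0.398
|Γ|² = 0.158
P_refl = |Γ|²·P_inc = 56.4 mW, P_del = (1 − |Γ|²)·P_inc = 301 mW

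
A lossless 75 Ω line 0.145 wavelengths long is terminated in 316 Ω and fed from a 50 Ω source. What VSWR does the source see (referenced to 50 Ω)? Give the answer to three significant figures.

βl = 2π × 0.145 = 52.2°
tan(βl) = 1.29
Z_in = Z_0·(Z_L + jZ_0·tanβl)/(Z_0 + jZ_L·tanβl) = 27.6 − j53.1 Ω
Γ_s = (Z_in − Z_s)/(Z_in + Z_s) = (-22.4 − j53.1)/(77.6 − j53.1), |Γ_s| = 0.613
VSWR = (1 + |Γ_s|)/(1 − |Γ_s|)

VSWR ≈ 4.17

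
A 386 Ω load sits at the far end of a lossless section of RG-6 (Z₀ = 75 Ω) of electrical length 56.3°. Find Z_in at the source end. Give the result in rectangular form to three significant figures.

Z_in ≈ 20.7 − j47.3 Ω

tan(βl) = tan(56.3°) = 1.5
Z_in = Z_0·(Z_L + jZ_0·tanβl)/(Z_0 + jZ_L·tanβl)
     = 75·(386 + j112)/(75 + j579)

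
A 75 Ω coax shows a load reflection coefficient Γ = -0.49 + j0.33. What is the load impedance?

Z_L ≈ 21 + j21.3 Ω

Z_L = Z_0·(1 + Γ)/(1 − Γ) = 75·(0.51 + j0.33)/(1.49 − j0.33)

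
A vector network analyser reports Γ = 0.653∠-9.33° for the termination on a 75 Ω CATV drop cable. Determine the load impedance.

Z_L = Z_0·(1 + Γ)/(1 − Γ) = 75·(1.64 − j0.106)/(0.356 + j0.106)

Z_L ≈ 312 − j115 Ω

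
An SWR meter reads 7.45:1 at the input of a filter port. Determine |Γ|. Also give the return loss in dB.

|Γ| ≈ 0.763; return loss ≈ 2.35 dB

|Γ| = (S − 1)/(S + 1) = (7.45 − 1)/(7.45 + 1) = 6.45/8.45
RL = −20·log₁₀|Γ| = −20·log₁₀(0.763)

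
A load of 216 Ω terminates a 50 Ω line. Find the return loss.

Γ = (216 − 50)/(216 + 50) = 0.624
RL = −20·log₁₀|Γ| = −20·log₁₀(0.624)

RL ≈ 4.1 dB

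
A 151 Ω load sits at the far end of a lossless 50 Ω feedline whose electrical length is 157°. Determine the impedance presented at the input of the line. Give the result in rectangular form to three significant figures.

Z_in ≈ 67.4 + j65.2 Ω

tan(βl) = tan(157°) = -0.424
Z_in = Z_0·(Z_L + jZ_0·tanβl)/(Z_0 + jZ_L·tanβl)
     = 50·(151 − j21.2)/(50 − j64.1)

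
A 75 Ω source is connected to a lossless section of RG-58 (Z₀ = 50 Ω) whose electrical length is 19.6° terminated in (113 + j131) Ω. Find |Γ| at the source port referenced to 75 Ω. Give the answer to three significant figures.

tan(βl) = 0.356
Z_in = Z_0·(Z_L + jZ_0·tanβl)/(Z_0 + jZ_L·tanβl) = 195 − j124 Ω
Γ_s = (Z_in − Z_s)/(Z_in + Z_s) = (120 − j124)/(270 − j124), |Γ_s| = 0.581

|Γ| ≈ 0.581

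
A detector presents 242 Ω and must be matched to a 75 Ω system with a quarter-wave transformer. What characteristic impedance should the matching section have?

Z_qwt ≈ 135 Ω

Z_qwt = √(Z_0·R_L) = √(75 × 242) = √18150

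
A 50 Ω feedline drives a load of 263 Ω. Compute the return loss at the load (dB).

RL ≈ 3.34 dB

Γ = (263 − 50)/(263 + 50) = 0.681
RL = −20·log₁₀|Γ| = −20·log₁₀(0.681)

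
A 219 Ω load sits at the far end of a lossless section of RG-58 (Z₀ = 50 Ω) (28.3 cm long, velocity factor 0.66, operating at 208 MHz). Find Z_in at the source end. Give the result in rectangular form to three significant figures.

Z_in ≈ 12.4 + j14.4 Ω

λ = v/f = 0.66·c / 208 MHz = 0.952 m
βl = 2π·l/λ = 2π × 0.297 = 107°
tan(βl) = tan(107°) = -3.27
Z_in = Z_0·(Z_L + jZ_0·tanβl)/(Z_0 + jZ_L·tanβl)
     = 50·(219 − j163)/(50 − j715)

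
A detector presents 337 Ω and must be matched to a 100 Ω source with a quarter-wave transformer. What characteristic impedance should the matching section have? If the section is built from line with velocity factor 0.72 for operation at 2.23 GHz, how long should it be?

Z_qwt = √(Z_0·R_L) = √(100 × 337) = √33700
λ = 0.72·c/f = 0.0969 m, so l = λ/4 = 0.0242 m

Z_qwt ≈ 184 Ω; length ≈ 2.42 cm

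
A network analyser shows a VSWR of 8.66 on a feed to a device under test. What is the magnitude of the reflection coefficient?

|Γ| ≈ 0.793

|Γ| = (S − 1)/(S + 1) = (8.66 − 1)/(8.66 + 1) = 7.66/9.66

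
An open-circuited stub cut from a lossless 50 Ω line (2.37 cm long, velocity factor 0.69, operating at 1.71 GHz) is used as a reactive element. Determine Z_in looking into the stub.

λ = v/f = 0.69·c / 1.71 GHz = 0.121 m
βl = 2π·l/λ = 2π × 0.196 = 70.5°
tan(βl) = 2.82
For an open-circuited stub, Z_in = −jZ_0·cot(βl) = −jZ_0/tan(βl)

Z_in ≈ −j17.7 Ω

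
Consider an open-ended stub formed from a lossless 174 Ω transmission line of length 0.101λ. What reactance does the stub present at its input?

βl = 2π × 0.101 = 36.4°
tan(βl) = 0.736
For an open-ended stub, Z_in = −jZ_0·cot(βl) = −jZ_0/tan(βl)

X_in ≈ -236 Ω (capacitive)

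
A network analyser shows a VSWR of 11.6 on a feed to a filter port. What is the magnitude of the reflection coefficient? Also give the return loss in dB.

|Γ| = (S − 1)/(S + 1) = (11.6 − 1)/(11.6 + 1) = 10.6/12.6
RL = −20·log₁₀|Γ| = −20·log₁₀(0.841)

|Γ| ≈ 0.841; return loss ≈ 1.5 dB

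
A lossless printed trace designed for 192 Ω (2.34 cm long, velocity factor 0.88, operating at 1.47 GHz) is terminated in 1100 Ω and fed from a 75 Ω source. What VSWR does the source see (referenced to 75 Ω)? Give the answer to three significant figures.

VSWR ≈ 8.19

λ = v/f = 0.88·c / 1.47 GHz = 0.18 m
βl = 2π·l/λ = 2π × 0.13 = 46.9°
tan(βl) = 1.07
Z_in = Z_0·(Z_L + jZ_0·tanβl)/(Z_0 + jZ_L·tanβl) = 61.2 − j170 Ω
Γ_s = (Z_in − Z_s)/(Z_in + Z_s) = (-13.8 − j170)/(136 − j170), |Γ_s| = 0.782
VSWR = (1 + |Γ_s|)/(1 − |Γ_s|)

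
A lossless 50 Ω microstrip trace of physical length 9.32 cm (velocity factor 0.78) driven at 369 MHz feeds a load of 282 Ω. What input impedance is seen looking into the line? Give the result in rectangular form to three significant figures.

λ = v/f = 0.78·c / 369 MHz = 0.634 m
βl = 2π·l/λ = 2π × 0.147 = 52.9°
tan(βl) = tan(52.9°) = 1.32
Z_in = Z_0·(Z_L + jZ_0·tanβl)/(Z_0 + jZ_L·tanβl)
     = 50·(282 + j66.1)/(50 + j373)

Z_in ≈ 13.7 − j36 Ω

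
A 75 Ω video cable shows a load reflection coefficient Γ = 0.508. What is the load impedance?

Z_L = Z_0·(1 + Γ)/(1 − Γ) = 75·(1.51)/(0.492)

Z_L ≈ 230 Ω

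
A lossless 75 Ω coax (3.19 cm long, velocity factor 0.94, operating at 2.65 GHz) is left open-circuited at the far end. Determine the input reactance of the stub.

λ = v/f = 0.94·c / 2.65 GHz = 0.106 m
βl = 2π·l/λ = 2π × 0.3 = 108°
tan(βl) = -3.09
For an open-circuited stub, Z_in = −jZ_0·cot(βl) = −jZ_0/tan(βl)

X_in ≈ 24.2 Ω (inductive)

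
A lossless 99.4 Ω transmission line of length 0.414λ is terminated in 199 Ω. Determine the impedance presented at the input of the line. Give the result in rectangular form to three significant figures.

βl = 2π × 0.414 = 149°
tan(βl) = tan(149°) = -0.6
Z_in = Z_0·(Z_L + jZ_0·tanβl)/(Z_0 + jZ_L·tanβl)
     = 99.4·(199 − j59.6)/(99.4 − j119)

Z_in ≈ 111 + j73.4 Ω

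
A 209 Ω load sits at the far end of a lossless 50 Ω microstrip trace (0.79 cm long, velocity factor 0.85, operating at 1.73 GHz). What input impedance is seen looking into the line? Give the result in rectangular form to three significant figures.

Z_in ≈ 74.7 − j91.8 Ω

λ = v/f = 0.85·c / 1.73 GHz = 0.147 m
βl = 2π·l/λ = 2π × 0.0536 = 19.3°
tan(βl) = tan(19.3°) = 0.35
Z_in = Z_0·(Z_L + jZ_0·tanβl)/(Z_0 + jZ_L·tanβl)
     = 50·(209 + j17.5)/(50 + j73.2)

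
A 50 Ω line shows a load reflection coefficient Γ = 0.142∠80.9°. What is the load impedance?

Z_L ≈ 50.2 + j14.4 Ω

Z_L = Z_0·(1 + Γ)/(1 − Γ) = 50·(1.02 + j0.14)/(0.978 − j0.14)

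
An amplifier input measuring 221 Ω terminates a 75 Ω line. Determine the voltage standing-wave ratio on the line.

VSWR ≈ 2.95

Γ = (221 − 75)/(221 + 75) = 0.493
VSWR = (1 + 0.493)/(1 − 0.493)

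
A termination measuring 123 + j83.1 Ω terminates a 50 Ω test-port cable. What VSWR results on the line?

VSWR ≈ 3.72

Γ = (Z_L − Z_0)/(Z_L + Z_0) = (73 + j83.1)/(173 + j83.1)
|Γ| = 111/192 = 0.576
VSWR = (1 + |Γ|)/(1 − |Γ|) = 1.58/0.424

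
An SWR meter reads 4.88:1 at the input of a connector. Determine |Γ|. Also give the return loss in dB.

|Γ| = (S − 1)/(S + 1) = (4.88 − 1)/(4.88 + 1) = 3.88/5.88
RL = −20·log₁₀|Γ| = −20·log₁₀(0.66)

|Γ| ≈ 0.66; return loss ≈ 3.61 dB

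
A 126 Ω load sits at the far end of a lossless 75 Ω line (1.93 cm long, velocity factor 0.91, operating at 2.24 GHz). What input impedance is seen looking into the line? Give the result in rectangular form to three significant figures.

λ = v/f = 0.91·c / 2.24 GHz = 0.122 m
βl = 2π·l/λ = 2π × 0.158 = 57°
tan(βl) = tan(57°) = 1.54
Z_in = Z_0·(Z_L + jZ_0·tanβl)/(Z_0 + jZ_L·tanβl)
     = 75·(126 + j116)/(75 + j194)

Z_in ≈ 55.2 − j27.4 Ω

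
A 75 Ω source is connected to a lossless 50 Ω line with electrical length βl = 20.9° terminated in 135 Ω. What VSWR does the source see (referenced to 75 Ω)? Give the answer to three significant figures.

tan(βl) = 0.382
Z_in = Z_0·(Z_L + jZ_0·tanβl)/(Z_0 + jZ_L·tanβl) = 75 − j58.2 Ω
Γ_s = (Z_in − Z_s)/(Z_in + Z_s) = (-0.0199 − j58.2)/(150 − j58.2), |Γ_s| = 0.362
VSWR = (1 + |Γ_s|)/(1 − |Γ_s|)

VSWR ≈ 2.13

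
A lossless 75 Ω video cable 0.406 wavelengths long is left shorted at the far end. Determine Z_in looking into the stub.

Z_in ≈ −j50.3 Ω

βl = 2π × 0.406 = 146°
tan(βl) = -0.67
For a shorted stub, Z_in = jZ_0·tan(βl)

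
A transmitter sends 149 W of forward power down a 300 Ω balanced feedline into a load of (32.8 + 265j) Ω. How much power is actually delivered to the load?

P_delivered ≈ 32.4 W

|Γ| = |(-267.2 + j265)/(332.8 + j265)| = 0.885
|Γ|² = 0.783
P_refl = |Γ|²·P_inc = 117 W, P_del = (1 − |Γ|²)·P_inc = 32.4 W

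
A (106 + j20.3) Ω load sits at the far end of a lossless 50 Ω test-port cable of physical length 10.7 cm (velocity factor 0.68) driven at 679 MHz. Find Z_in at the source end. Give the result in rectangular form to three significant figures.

λ = v/f = 0.68·c / 679 MHz = 0.3 m
βl = 2π·l/λ = 2π × 0.356 = 128°
tan(βl) = tan(128°) = -1.27
Z_in = Z_0·(Z_L + jZ_0·tanβl)/(Z_0 + jZ_L·tanβl)
     = 50·(106 − j43.2)/(75.8 − j135)

Z_in ≈ 29 + j23 Ω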